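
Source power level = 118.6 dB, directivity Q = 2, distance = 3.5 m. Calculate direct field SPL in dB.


Given values:
  Lw = 118.6 dB, Q = 2, r = 3.5 m
Formula: SPL = Lw + 10 * log10(Q / (4 * pi * r^2))
Compute 4 * pi * r^2 = 4 * pi * 3.5^2 = 153.938
Compute Q / denom = 2 / 153.938 = 0.01299224
Compute 10 * log10(0.01299224) = -18.8632
SPL = 118.6 + (-18.8632) = 99.74

99.74 dB


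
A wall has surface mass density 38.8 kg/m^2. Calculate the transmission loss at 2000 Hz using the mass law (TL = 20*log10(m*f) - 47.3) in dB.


Given values:
  m = 38.8 kg/m^2, f = 2000 Hz
Formula: TL = 20 * log10(m * f) - 47.3
Compute m * f = 38.8 * 2000 = 77600.0
Compute log10(77600.0) = 4.889862
Compute 20 * 4.889862 = 97.7972
TL = 97.7972 - 47.3 = 50.5

50.5 dB


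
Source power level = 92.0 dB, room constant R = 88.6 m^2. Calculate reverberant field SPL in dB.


Given values:
  Lw = 92.0 dB, R = 88.6 m^2
Formula: SPL = Lw + 10 * log10(4 / R)
Compute 4 / R = 4 / 88.6 = 0.045147
Compute 10 * log10(0.045147) = -13.4537
SPL = 92.0 + (-13.4537) = 78.55

78.55 dB


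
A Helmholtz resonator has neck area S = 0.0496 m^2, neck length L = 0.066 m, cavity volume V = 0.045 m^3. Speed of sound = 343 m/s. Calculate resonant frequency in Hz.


Given values:
  S = 0.0496 m^2, L = 0.066 m, V = 0.045 m^3, c = 343 m/s
Formula: f = (c / (2*pi)) * sqrt(S / (V * L))
Compute V * L = 0.045 * 0.066 = 0.00297
Compute S / (V * L) = 0.0496 / 0.00297 = 16.7003
Compute sqrt(16.7003) = 4.0866
Compute c / (2*pi) = 343 / 6.283185 = 54.590148
f = 54.590148 * 4.0866 = 223.09

223.09 Hz


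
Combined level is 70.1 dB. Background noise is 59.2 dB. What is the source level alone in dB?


Given values:
  L_total = 70.1 dB, L_bg = 59.2 dB
Formula: L_source = 10 * log10(10^(L_total/10) - 10^(L_bg/10))
Convert to linear:
  10^(70.1/10) = 10232929.9228
  10^(59.2/10) = 831763.7711
Difference: 10232929.9228 - 831763.7711 = 9401166.1517
L_source = 10 * log10(9401166.1517) = 69.73

69.73 dB


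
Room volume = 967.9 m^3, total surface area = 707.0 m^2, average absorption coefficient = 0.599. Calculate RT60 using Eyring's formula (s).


Given values:
  V = 967.9 m^3, S = 707.0 m^2, alpha = 0.599
Formula: RT60 = 0.161 * V / (-S * ln(1 - alpha))
Compute ln(1 - 0.599) = ln(0.401) = -0.913794
Denominator: -707.0 * -0.913794 = 646.0524
Numerator: 0.161 * 967.9 = 155.8319
RT60 = 155.8319 / 646.0524 = 0.241

0.241 s


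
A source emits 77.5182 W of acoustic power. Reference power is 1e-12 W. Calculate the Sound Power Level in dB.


Given values:
  W = 77.5182 W
  W_ref = 1e-12 W
Formula: SWL = 10 * log10(W / W_ref)
Compute ratio: W / W_ref = 77518200000000
Compute log10: log10(77518200000000) = 13.889404
Multiply: SWL = 10 * 13.889404 = 138.89

138.89 dB


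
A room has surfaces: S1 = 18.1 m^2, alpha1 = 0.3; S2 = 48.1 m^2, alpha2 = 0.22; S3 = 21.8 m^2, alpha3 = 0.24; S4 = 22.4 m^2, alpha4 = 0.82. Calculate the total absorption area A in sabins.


Given surfaces:
  Surface 1: 18.1 * 0.3 = 5.43
  Surface 2: 48.1 * 0.22 = 10.582
  Surface 3: 21.8 * 0.24 = 5.232
  Surface 4: 22.4 * 0.82 = 18.368
Formula: A = sum(Si * alpha_i)
A = 5.43 + 10.582 + 5.232 + 18.368
A = 39.61

39.61 sabins


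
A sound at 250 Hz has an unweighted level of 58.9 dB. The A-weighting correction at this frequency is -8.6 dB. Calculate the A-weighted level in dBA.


Given values:
  SPL = 58.9 dB
  A-weighting at 250 Hz = -8.6 dB
Formula: L_A = SPL + A_weight
L_A = 58.9 + (-8.6)
L_A = 50.3

50.3 dBA


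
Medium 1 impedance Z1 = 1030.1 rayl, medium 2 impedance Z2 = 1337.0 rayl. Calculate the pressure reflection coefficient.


Given values:
  Z1 = 1030.1 rayl, Z2 = 1337.0 rayl
Formula: R = (Z2 - Z1) / (Z2 + Z1)
Numerator: Z2 - Z1 = 1337.0 - 1030.1 = 306.9
Denominator: Z2 + Z1 = 1337.0 + 1030.1 = 2367.1
R = 306.9 / 2367.1 = 0.1297

0.1297


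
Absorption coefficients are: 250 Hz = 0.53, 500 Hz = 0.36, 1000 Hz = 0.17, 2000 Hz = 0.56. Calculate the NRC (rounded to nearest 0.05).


Given values:
  a_250 = 0.53, a_500 = 0.36
  a_1000 = 0.17, a_2000 = 0.56
Formula: NRC = (a250 + a500 + a1000 + a2000) / 4
Sum = 0.53 + 0.36 + 0.17 + 0.56 = 1.62
NRC = 1.62 / 4 = 0.405
Rounded to nearest 0.05: 0.4

0.4


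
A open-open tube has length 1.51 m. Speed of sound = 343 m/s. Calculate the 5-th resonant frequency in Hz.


Given values:
  Tube type: open-open, L = 1.51 m, c = 343 m/s, n = 5
Formula: f_n = n * c / (2 * L)
Compute 2 * L = 2 * 1.51 = 3.02
f = 5 * 343 / 3.02
f = 567.88

567.88 Hz


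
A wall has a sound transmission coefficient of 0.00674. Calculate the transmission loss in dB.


Given values:
  tau = 0.00674
Formula: TL = 10 * log10(1 / tau)
Compute 1 / tau = 1 / 0.00674 = 148.368
Compute log10(148.368) = 2.17134
TL = 10 * 2.17134 = 21.71

21.71 dB


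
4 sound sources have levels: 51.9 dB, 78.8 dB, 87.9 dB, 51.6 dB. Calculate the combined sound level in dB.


Formula: L_total = 10 * log10( sum(10^(Li/10)) )
  Source 1: 10^(51.9/10) = 154881.6619
  Source 2: 10^(78.8/10) = 75857757.5029
  Source 3: 10^(87.9/10) = 616595001.8615
  Source 4: 10^(51.6/10) = 144543.9771
Sum of linear values = 692752185.0034
L_total = 10 * log10(692752185.0034) = 88.41

88.41 dB


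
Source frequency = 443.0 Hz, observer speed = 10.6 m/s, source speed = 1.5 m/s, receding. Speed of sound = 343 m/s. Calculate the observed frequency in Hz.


Given values:
  f_s = 443.0 Hz, v_o = 10.6 m/s, v_s = 1.5 m/s
  Direction: receding
Formula: f_o = f_s * (c - v_o) / (c + v_s)
Numerator: c - v_o = 343 - 10.6 = 332.4
Denominator: c + v_s = 343 + 1.5 = 344.5
f_o = 443.0 * 332.4 / 344.5 = 427.44

427.44 Hz


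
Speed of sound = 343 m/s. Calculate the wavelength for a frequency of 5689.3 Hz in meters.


Given values:
  c = 343 m/s, f = 5689.3 Hz
Formula: lambda = c / f
lambda = 343 / 5689.3
lambda = 0.0603

0.0603 m


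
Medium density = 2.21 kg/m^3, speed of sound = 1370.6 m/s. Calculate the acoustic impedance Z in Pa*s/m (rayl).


Given values:
  rho = 2.21 kg/m^3
  c = 1370.6 m/s
Formula: Z = rho * c
Z = 2.21 * 1370.6
Z = 3029.03

3029.03 rayl


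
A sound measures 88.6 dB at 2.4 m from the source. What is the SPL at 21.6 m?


Given values:
  SPL1 = 88.6 dB, r1 = 2.4 m, r2 = 21.6 m
Formula: SPL2 = SPL1 - 20 * log10(r2 / r1)
Compute ratio: r2 / r1 = 21.6 / 2.4 = 9.0
Compute log10: log10(9.0) = 0.954243
Compute drop: 20 * 0.954243 = 19.0849
SPL2 = 88.6 - 19.0849 = 69.52

69.52 dB


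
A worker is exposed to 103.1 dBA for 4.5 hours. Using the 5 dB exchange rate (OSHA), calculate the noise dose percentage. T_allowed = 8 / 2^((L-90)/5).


Given values:
  L = 103.1 dBA, T = 4.5 hours
Formula: T_allowed = 8 / 2^((L - 90) / 5)
Compute exponent: (103.1 - 90) / 5 = 2.62
Compute 2^(2.62) = 6.147501
T_allowed = 8 / 6.147501 = 1.301342 hours
Dose = (T / T_allowed) * 100
Dose = (4.5 / 1.301342) * 100 = 345.8

345.8 %


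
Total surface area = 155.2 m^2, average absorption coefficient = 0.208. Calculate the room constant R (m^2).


Given values:
  S = 155.2 m^2, alpha = 0.208
Formula: R = S * alpha / (1 - alpha)
Numerator: 155.2 * 0.208 = 32.2816
Denominator: 1 - 0.208 = 0.792
R = 32.2816 / 0.792 = 40.76

40.76 m^2


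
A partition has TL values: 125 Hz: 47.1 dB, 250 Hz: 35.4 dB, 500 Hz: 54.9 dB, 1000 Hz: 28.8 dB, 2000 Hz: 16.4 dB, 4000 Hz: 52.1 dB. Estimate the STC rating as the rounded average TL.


Given TL values at each frequency:
  125 Hz: 47.1 dB
  250 Hz: 35.4 dB
  500 Hz: 54.9 dB
  1000 Hz: 28.8 dB
  2000 Hz: 16.4 dB
  4000 Hz: 52.1 dB
Formula: STC ~ round(average of TL values)
Sum = 47.1 + 35.4 + 54.9 + 28.8 + 16.4 + 52.1 = 234.7
Average = 234.7 / 6 = 39.12
Rounded: 39

39


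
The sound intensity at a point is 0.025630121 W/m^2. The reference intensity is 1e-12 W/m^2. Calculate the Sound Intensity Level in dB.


Given values:
  I = 0.025630121 W/m^2
  I_ref = 1e-12 W/m^2
Formula: SIL = 10 * log10(I / I_ref)
Compute ratio: I / I_ref = 25630121000
Compute log10: log10(25630121000) = 10.408751
Multiply: SIL = 10 * 10.408751 = 104.09

104.09 dB


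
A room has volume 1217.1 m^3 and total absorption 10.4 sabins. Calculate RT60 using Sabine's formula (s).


Given values:
  V = 1217.1 m^3
  A = 10.4 sabins
Formula: RT60 = 0.161 * V / A
Numerator: 0.161 * 1217.1 = 195.9531
RT60 = 195.9531 / 10.4 = 18.842

18.842 s


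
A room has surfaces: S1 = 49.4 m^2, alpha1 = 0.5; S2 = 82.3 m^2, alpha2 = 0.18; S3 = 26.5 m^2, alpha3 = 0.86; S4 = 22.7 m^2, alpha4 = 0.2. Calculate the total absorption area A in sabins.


Given surfaces:
  Surface 1: 49.4 * 0.5 = 24.7
  Surface 2: 82.3 * 0.18 = 14.814
  Surface 3: 26.5 * 0.86 = 22.79
  Surface 4: 22.7 * 0.2 = 4.54
Formula: A = sum(Si * alpha_i)
A = 24.7 + 14.814 + 22.79 + 4.54
A = 66.84

66.84 sabins


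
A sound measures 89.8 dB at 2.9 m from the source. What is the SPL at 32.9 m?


Given values:
  SPL1 = 89.8 dB, r1 = 2.9 m, r2 = 32.9 m
Formula: SPL2 = SPL1 - 20 * log10(r2 / r1)
Compute ratio: r2 / r1 = 32.9 / 2.9 = 11.3448
Compute log10: log10(11.3448) = 1.054797
Compute drop: 20 * 1.054797 = 21.0959
SPL2 = 89.8 - 21.0959 = 68.7

68.7 dB


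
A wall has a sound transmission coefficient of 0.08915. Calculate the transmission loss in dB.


Given values:
  tau = 0.08915
Formula: TL = 10 * log10(1 / tau)
Compute 1 / tau = 1 / 0.08915 = 11.217
Compute log10(11.217) = 1.049877
TL = 10 * 1.049877 = 10.5

10.5 dB


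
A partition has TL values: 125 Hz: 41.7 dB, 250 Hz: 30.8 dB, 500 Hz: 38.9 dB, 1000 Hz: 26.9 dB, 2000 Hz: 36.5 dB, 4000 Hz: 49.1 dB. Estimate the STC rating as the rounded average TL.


Given TL values at each frequency:
  125 Hz: 41.7 dB
  250 Hz: 30.8 dB
  500 Hz: 38.9 dB
  1000 Hz: 26.9 dB
  2000 Hz: 36.5 dB
  4000 Hz: 49.1 dB
Formula: STC ~ round(average of TL values)
Sum = 41.7 + 30.8 + 38.9 + 26.9 + 36.5 + 49.1 = 223.9
Average = 223.9 / 6 = 37.32
Rounded: 37

37


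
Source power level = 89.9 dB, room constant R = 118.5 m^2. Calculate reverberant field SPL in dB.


Given values:
  Lw = 89.9 dB, R = 118.5 m^2
Formula: SPL = Lw + 10 * log10(4 / R)
Compute 4 / R = 4 / 118.5 = 0.033755
Compute 10 * log10(0.033755) = -14.7166
SPL = 89.9 + (-14.7166) = 75.18

75.18 dB


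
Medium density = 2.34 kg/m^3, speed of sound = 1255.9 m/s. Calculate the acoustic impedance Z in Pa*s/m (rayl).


Given values:
  rho = 2.34 kg/m^3
  c = 1255.9 m/s
Formula: Z = rho * c
Z = 2.34 * 1255.9
Z = 2938.81

2938.81 rayl


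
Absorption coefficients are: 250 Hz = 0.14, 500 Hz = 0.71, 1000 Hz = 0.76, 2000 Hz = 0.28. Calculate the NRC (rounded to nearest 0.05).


Given values:
  a_250 = 0.14, a_500 = 0.71
  a_1000 = 0.76, a_2000 = 0.28
Formula: NRC = (a250 + a500 + a1000 + a2000) / 4
Sum = 0.14 + 0.71 + 0.76 + 0.28 = 1.89
NRC = 1.89 / 4 = 0.4725
Rounded to nearest 0.05: 0.45

0.45


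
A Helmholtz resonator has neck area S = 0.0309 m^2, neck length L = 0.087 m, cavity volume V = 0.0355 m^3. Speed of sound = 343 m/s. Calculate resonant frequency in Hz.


Given values:
  S = 0.0309 m^2, L = 0.087 m, V = 0.0355 m^3, c = 343 m/s
Formula: f = (c / (2*pi)) * sqrt(S / (V * L))
Compute V * L = 0.0355 * 0.087 = 0.0030885
Compute S / (V * L) = 0.0309 / 0.0030885 = 10.0049
Compute sqrt(10.0049) = 3.163052
Compute c / (2*pi) = 343 / 6.283185 = 54.590148
f = 54.590148 * 3.163052 = 172.67

172.67 Hz


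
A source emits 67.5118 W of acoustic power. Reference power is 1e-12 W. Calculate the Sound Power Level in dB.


Given values:
  W = 67.5118 W
  W_ref = 1e-12 W
Formula: SWL = 10 * log10(W / W_ref)
Compute ratio: W / W_ref = 67511800000000
Compute log10: log10(67511800000000) = 13.82938
Multiply: SWL = 10 * 13.82938 = 138.29

138.29 dB


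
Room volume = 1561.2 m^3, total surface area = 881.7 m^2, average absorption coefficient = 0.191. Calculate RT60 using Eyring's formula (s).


Given values:
  V = 1561.2 m^3, S = 881.7 m^2, alpha = 0.191
Formula: RT60 = 0.161 * V / (-S * ln(1 - alpha))
Compute ln(1 - 0.191) = ln(0.809) = -0.211956
Denominator: -881.7 * -0.211956 = 186.8816
Numerator: 0.161 * 1561.2 = 251.3532
RT60 = 251.3532 / 186.8816 = 1.345

1.345 s


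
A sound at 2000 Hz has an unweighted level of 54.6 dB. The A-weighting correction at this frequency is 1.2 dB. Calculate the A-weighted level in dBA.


Given values:
  SPL = 54.6 dB
  A-weighting at 2000 Hz = 1.2 dB
Formula: L_A = SPL + A_weight
L_A = 54.6 + (1.2)
L_A = 55.8

55.8 dBA


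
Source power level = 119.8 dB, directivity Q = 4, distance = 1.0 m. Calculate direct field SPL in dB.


Given values:
  Lw = 119.8 dB, Q = 4, r = 1.0 m
Formula: SPL = Lw + 10 * log10(Q / (4 * pi * r^2))
Compute 4 * pi * r^2 = 4 * pi * 1.0^2 = 12.5664
Compute Q / denom = 4 / 12.5664 = 0.31830914
Compute 10 * log10(0.31830914) = -4.9715
SPL = 119.8 + (-4.9715) = 114.83

114.83 dB


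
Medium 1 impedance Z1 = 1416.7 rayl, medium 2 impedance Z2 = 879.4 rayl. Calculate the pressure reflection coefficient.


Given values:
  Z1 = 1416.7 rayl, Z2 = 879.4 rayl
Formula: R = (Z2 - Z1) / (Z2 + Z1)
Numerator: Z2 - Z1 = 879.4 - 1416.7 = -537.3
Denominator: Z2 + Z1 = 879.4 + 1416.7 = 2296.1
R = -537.3 / 2296.1 = -0.234

-0.234


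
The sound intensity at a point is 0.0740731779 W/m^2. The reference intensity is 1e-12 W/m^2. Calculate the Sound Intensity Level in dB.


Given values:
  I = 0.0740731779 W/m^2
  I_ref = 1e-12 W/m^2
Formula: SIL = 10 * log10(I / I_ref)
Compute ratio: I / I_ref = 74073177900
Compute log10: log10(74073177900) = 10.869661
Multiply: SIL = 10 * 10.869661 = 108.7

108.7 dB


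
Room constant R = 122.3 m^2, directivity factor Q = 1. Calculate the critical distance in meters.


Given values:
  R = 122.3 m^2, Q = 1
Formula: d_c = 0.141 * sqrt(Q * R)
Compute Q * R = 1 * 122.3 = 122.3
Compute sqrt(122.3) = 11.0589
d_c = 0.141 * 11.0589 = 1.559

1.559 m


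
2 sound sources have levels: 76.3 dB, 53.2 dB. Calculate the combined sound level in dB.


Formula: L_total = 10 * log10( sum(10^(Li/10)) )
  Source 1: 10^(76.3/10) = 42657951.8802
  Source 2: 10^(53.2/10) = 208929.6131
Sum of linear values = 42866881.4933
L_total = 10 * log10(42866881.4933) = 76.32

76.32 dB


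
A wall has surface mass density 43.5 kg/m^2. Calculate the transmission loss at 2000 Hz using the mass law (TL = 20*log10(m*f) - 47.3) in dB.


Given values:
  m = 43.5 kg/m^2, f = 2000 Hz
Formula: TL = 20 * log10(m * f) - 47.3
Compute m * f = 43.5 * 2000 = 87000.0
Compute log10(87000.0) = 4.939519
Compute 20 * 4.939519 = 98.7904
TL = 98.7904 - 47.3 = 51.49

51.49 dB


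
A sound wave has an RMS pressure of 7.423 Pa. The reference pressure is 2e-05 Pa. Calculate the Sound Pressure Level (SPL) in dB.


Given values:
  p = 7.423 Pa
  p_ref = 2e-05 Pa
Formula: SPL = 20 * log10(p / p_ref)
Compute ratio: p / p_ref = 7.423 / 2e-05 = 371150
Compute log10: log10(371150) = 5.569549
Multiply: SPL = 20 * 5.569549 = 111.39

111.39 dB


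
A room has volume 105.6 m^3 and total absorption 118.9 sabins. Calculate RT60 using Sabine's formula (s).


Given values:
  V = 105.6 m^3
  A = 118.9 sabins
Formula: RT60 = 0.161 * V / A
Numerator: 0.161 * 105.6 = 17.0016
RT60 = 17.0016 / 118.9 = 0.143

0.143 s


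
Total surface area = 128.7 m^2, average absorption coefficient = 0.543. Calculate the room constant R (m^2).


Given values:
  S = 128.7 m^2, alpha = 0.543
Formula: R = S * alpha / (1 - alpha)
Numerator: 128.7 * 0.543 = 69.8841
Denominator: 1 - 0.543 = 0.457
R = 69.8841 / 0.457 = 152.92

152.92 m^2


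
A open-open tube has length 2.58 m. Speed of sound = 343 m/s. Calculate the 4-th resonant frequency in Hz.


Given values:
  Tube type: open-open, L = 2.58 m, c = 343 m/s, n = 4
Formula: f_n = n * c / (2 * L)
Compute 2 * L = 2 * 2.58 = 5.16
f = 4 * 343 / 5.16
f = 265.89

265.89 Hz


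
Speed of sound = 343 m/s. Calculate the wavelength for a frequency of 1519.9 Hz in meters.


Given values:
  c = 343 m/s, f = 1519.9 Hz
Formula: lambda = c / f
lambda = 343 / 1519.9
lambda = 0.2257

0.2257 m


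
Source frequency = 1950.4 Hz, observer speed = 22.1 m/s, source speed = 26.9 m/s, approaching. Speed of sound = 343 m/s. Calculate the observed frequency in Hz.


Given values:
  f_s = 1950.4 Hz, v_o = 22.1 m/s, v_s = 26.9 m/s
  Direction: approaching
Formula: f_o = f_s * (c + v_o) / (c - v_s)
Numerator: c + v_o = 343 + 22.1 = 365.1
Denominator: c - v_s = 343 - 26.9 = 316.1
f_o = 1950.4 * 365.1 / 316.1 = 2252.74

2252.74 Hz


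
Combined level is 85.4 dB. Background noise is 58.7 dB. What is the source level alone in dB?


Given values:
  L_total = 85.4 dB, L_bg = 58.7 dB
Formula: L_source = 10 * log10(10^(L_total/10) - 10^(L_bg/10))
Convert to linear:
  10^(85.4/10) = 346736850.4525
  10^(58.7/10) = 741310.2413
Difference: 346736850.4525 - 741310.2413 = 345995540.2112
L_source = 10 * log10(345995540.2112) = 85.39

85.39 dB


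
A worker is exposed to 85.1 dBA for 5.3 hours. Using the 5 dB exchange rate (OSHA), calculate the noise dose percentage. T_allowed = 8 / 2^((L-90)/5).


Given values:
  L = 85.1 dBA, T = 5.3 hours
Formula: T_allowed = 8 / 2^((L - 90) / 5)
Compute exponent: (85.1 - 90) / 5 = -0.98
Compute 2^(-0.98) = 0.50698
T_allowed = 8 / 0.50698 = 15.779715 hours
Dose = (T / T_allowed) * 100
Dose = (5.3 / 15.779715) * 100 = 33.59

33.59 %


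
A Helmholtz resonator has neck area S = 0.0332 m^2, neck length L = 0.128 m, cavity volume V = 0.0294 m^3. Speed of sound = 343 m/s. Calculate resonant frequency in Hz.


Given values:
  S = 0.0332 m^2, L = 0.128 m, V = 0.0294 m^3, c = 343 m/s
Formula: f = (c / (2*pi)) * sqrt(S / (V * L))
Compute V * L = 0.0294 * 0.128 = 0.0037632
Compute S / (V * L) = 0.0332 / 0.0037632 = 8.8223
Compute sqrt(8.8223) = 2.970236
Compute c / (2*pi) = 343 / 6.283185 = 54.590148
f = 54.590148 * 2.970236 = 162.15

162.15 Hz


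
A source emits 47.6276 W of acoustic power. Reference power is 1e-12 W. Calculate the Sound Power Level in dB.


Given values:
  W = 47.6276 W
  W_ref = 1e-12 W
Formula: SWL = 10 * log10(W / W_ref)
Compute ratio: W / W_ref = 47627600000000
Compute log10: log10(47627600000000) = 13.677859
Multiply: SWL = 10 * 13.677859 = 136.78

136.78 dB


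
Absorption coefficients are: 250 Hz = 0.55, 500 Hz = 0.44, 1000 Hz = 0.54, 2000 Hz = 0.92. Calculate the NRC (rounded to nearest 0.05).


Given values:
  a_250 = 0.55, a_500 = 0.44
  a_1000 = 0.54, a_2000 = 0.92
Formula: NRC = (a250 + a500 + a1000 + a2000) / 4
Sum = 0.55 + 0.44 + 0.54 + 0.92 = 2.45
NRC = 2.45 / 4 = 0.6125
Rounded to nearest 0.05: 0.6

0.6


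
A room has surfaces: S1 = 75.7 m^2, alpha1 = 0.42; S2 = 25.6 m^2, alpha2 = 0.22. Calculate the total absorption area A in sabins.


Given surfaces:
  Surface 1: 75.7 * 0.42 = 31.794
  Surface 2: 25.6 * 0.22 = 5.632
Formula: A = sum(Si * alpha_i)
A = 31.794 + 5.632
A = 37.43

37.43 sabins


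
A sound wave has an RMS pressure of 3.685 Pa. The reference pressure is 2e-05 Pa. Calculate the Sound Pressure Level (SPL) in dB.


Given values:
  p = 3.685 Pa
  p_ref = 2e-05 Pa
Formula: SPL = 20 * log10(p / p_ref)
Compute ratio: p / p_ref = 3.685 / 2e-05 = 184250
Compute log10: log10(184250) = 5.265407
Multiply: SPL = 20 * 5.265407 = 105.31

105.31 dB


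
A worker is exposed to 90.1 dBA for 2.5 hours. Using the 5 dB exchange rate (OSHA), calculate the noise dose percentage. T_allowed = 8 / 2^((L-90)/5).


Given values:
  L = 90.1 dBA, T = 2.5 hours
Formula: T_allowed = 8 / 2^((L - 90) / 5)
Compute exponent: (90.1 - 90) / 5 = 0.02
Compute 2^(0.02) = 1.013959
T_allowed = 8 / 1.013959 = 7.889865 hours
Dose = (T / T_allowed) * 100
Dose = (2.5 / 7.889865) * 100 = 31.69

31.69 %


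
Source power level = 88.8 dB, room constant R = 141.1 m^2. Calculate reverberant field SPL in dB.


Given values:
  Lw = 88.8 dB, R = 141.1 m^2
Formula: SPL = Lw + 10 * log10(4 / R)
Compute 4 / R = 4 / 141.1 = 0.028349
Compute 10 * log10(0.028349) = -15.4746
SPL = 88.8 + (-15.4746) = 73.33

73.33 dB


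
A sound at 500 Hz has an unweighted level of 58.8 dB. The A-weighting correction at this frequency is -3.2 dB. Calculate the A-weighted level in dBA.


Given values:
  SPL = 58.8 dB
  A-weighting at 500 Hz = -3.2 dB
Formula: L_A = SPL + A_weight
L_A = 58.8 + (-3.2)
L_A = 55.6

55.6 dBA


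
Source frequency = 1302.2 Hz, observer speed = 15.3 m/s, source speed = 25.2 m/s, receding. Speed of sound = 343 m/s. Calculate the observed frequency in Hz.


Given values:
  f_s = 1302.2 Hz, v_o = 15.3 m/s, v_s = 25.2 m/s
  Direction: receding
Formula: f_o = f_s * (c - v_o) / (c + v_s)
Numerator: c - v_o = 343 - 15.3 = 327.7
Denominator: c + v_s = 343 + 25.2 = 368.2
f_o = 1302.2 * 327.7 / 368.2 = 1158.97

1158.97 Hz


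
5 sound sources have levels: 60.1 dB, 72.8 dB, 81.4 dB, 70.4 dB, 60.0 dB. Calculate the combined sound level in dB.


Formula: L_total = 10 * log10( sum(10^(Li/10)) )
  Source 1: 10^(60.1/10) = 1023292.9923
  Source 2: 10^(72.8/10) = 19054607.1796
  Source 3: 10^(81.4/10) = 138038426.4603
  Source 4: 10^(70.4/10) = 10964781.9614
  Source 5: 10^(60.0/10) = 1000000.0
Sum of linear values = 170081108.5936
L_total = 10 * log10(170081108.5936) = 82.31

82.31 dB


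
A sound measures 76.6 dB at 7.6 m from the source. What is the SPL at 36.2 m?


Given values:
  SPL1 = 76.6 dB, r1 = 7.6 m, r2 = 36.2 m
Formula: SPL2 = SPL1 - 20 * log10(r2 / r1)
Compute ratio: r2 / r1 = 36.2 / 7.6 = 4.7632
Compute log10: log10(4.7632) = 0.677899
Compute drop: 20 * 0.677899 = 13.558
SPL2 = 76.6 - 13.558 = 63.04

63.04 dB


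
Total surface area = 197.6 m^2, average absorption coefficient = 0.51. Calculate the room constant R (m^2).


Given values:
  S = 197.6 m^2, alpha = 0.51
Formula: R = S * alpha / (1 - alpha)
Numerator: 197.6 * 0.51 = 100.776
Denominator: 1 - 0.51 = 0.49
R = 100.776 / 0.49 = 205.67

205.67 m^2


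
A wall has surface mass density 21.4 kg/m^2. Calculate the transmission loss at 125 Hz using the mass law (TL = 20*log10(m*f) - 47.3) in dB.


Given values:
  m = 21.4 kg/m^2, f = 125 Hz
Formula: TL = 20 * log10(m * f) - 47.3
Compute m * f = 21.4 * 125 = 2675.0
Compute log10(2675.0) = 3.427324
Compute 20 * 3.427324 = 68.5465
TL = 68.5465 - 47.3 = 21.25

21.25 dB


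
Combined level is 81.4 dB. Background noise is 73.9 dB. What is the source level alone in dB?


Given values:
  L_total = 81.4 dB, L_bg = 73.9 dB
Formula: L_source = 10 * log10(10^(L_total/10) - 10^(L_bg/10))
Convert to linear:
  10^(81.4/10) = 138038426.4603
  10^(73.9/10) = 24547089.1569
Difference: 138038426.4603 - 24547089.1569 = 113491337.3034
L_source = 10 * log10(113491337.3034) = 80.55

80.55 dB


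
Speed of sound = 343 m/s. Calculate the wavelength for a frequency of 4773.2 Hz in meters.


Given values:
  c = 343 m/s, f = 4773.2 Hz
Formula: lambda = c / f
lambda = 343 / 4773.2
lambda = 0.0719

0.0719 m


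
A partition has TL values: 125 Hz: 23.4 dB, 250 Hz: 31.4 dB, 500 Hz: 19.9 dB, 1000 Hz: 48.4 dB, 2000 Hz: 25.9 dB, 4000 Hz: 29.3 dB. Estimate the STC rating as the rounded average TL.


Given TL values at each frequency:
  125 Hz: 23.4 dB
  250 Hz: 31.4 dB
  500 Hz: 19.9 dB
  1000 Hz: 48.4 dB
  2000 Hz: 25.9 dB
  4000 Hz: 29.3 dB
Formula: STC ~ round(average of TL values)
Sum = 23.4 + 31.4 + 19.9 + 48.4 + 25.9 + 29.3 = 178.3
Average = 178.3 / 6 = 29.72
Rounded: 30

30


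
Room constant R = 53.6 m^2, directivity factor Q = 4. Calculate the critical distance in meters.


Given values:
  R = 53.6 m^2, Q = 4
Formula: d_c = 0.141 * sqrt(Q * R)
Compute Q * R = 4 * 53.6 = 214.4
Compute sqrt(214.4) = 14.6424
d_c = 0.141 * 14.6424 = 2.065

2.065 m


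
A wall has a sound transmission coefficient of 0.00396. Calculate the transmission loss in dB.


Given values:
  tau = 0.00396
Formula: TL = 10 * log10(1 / tau)
Compute 1 / tau = 1 / 0.00396 = 252.5253
Compute log10(252.5253) = 2.402305
TL = 10 * 2.402305 = 24.02

24.02 dB


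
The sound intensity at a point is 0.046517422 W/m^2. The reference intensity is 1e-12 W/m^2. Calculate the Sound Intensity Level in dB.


Given values:
  I = 0.046517422 W/m^2
  I_ref = 1e-12 W/m^2
Formula: SIL = 10 * log10(I / I_ref)
Compute ratio: I / I_ref = 46517422000
Compute log10: log10(46517422000) = 10.667616
Multiply: SIL = 10 * 10.667616 = 106.68

106.68 dB


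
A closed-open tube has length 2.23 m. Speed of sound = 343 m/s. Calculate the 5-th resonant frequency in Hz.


Given values:
  Tube type: closed-open, L = 2.23 m, c = 343 m/s, n = 5
Formula: f_n = (2n - 1) * c / (4 * L)
Compute 2n - 1 = 2*5 - 1 = 9
Compute 4 * L = 4 * 2.23 = 8.92
f = 9 * 343 / 8.92
f = 346.08

346.08 Hz


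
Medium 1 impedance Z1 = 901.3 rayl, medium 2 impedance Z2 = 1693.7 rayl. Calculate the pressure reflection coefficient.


Given values:
  Z1 = 901.3 rayl, Z2 = 1693.7 rayl
Formula: R = (Z2 - Z1) / (Z2 + Z1)
Numerator: Z2 - Z1 = 1693.7 - 901.3 = 792.4
Denominator: Z2 + Z1 = 1693.7 + 901.3 = 2595.0
R = 792.4 / 2595.0 = 0.3054

0.3054


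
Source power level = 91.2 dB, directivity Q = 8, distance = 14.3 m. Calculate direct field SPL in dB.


Given values:
  Lw = 91.2 dB, Q = 8, r = 14.3 m
Formula: SPL = Lw + 10 * log10(Q / (4 * pi * r^2))
Compute 4 * pi * r^2 = 4 * pi * 14.3^2 = 2569.6971
Compute Q / denom = 8 / 2569.6971 = 0.00311321
Compute 10 * log10(0.00311321) = -25.0679
SPL = 91.2 + (-25.0679) = 66.13

66.13 dB


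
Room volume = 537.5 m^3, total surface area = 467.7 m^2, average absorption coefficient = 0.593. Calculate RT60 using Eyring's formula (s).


Given values:
  V = 537.5 m^3, S = 467.7 m^2, alpha = 0.593
Formula: RT60 = 0.161 * V / (-S * ln(1 - alpha))
Compute ln(1 - 0.593) = ln(0.407) = -0.898942
Denominator: -467.7 * -0.898942 = 420.4352
Numerator: 0.161 * 537.5 = 86.5375
RT60 = 86.5375 / 420.4352 = 0.206

0.206 s


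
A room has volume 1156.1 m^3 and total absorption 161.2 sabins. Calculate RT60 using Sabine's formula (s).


Given values:
  V = 1156.1 m^3
  A = 161.2 sabins
Formula: RT60 = 0.161 * V / A
Numerator: 0.161 * 1156.1 = 186.1321
RT60 = 186.1321 / 161.2 = 1.155

1.155 s


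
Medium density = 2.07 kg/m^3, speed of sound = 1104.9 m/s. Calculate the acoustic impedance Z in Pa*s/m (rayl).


Given values:
  rho = 2.07 kg/m^3
  c = 1104.9 m/s
Formula: Z = rho * c
Z = 2.07 * 1104.9
Z = 2287.14

2287.14 rayl


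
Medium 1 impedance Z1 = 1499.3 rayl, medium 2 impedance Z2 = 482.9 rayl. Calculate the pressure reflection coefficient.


Given values:
  Z1 = 1499.3 rayl, Z2 = 482.9 rayl
Formula: R = (Z2 - Z1) / (Z2 + Z1)
Numerator: Z2 - Z1 = 482.9 - 1499.3 = -1016.4
Denominator: Z2 + Z1 = 482.9 + 1499.3 = 1982.2
R = -1016.4 / 1982.2 = -0.5128

-0.5128


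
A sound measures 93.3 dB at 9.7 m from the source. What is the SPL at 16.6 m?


Given values:
  SPL1 = 93.3 dB, r1 = 9.7 m, r2 = 16.6 m
Formula: SPL2 = SPL1 - 20 * log10(r2 / r1)
Compute ratio: r2 / r1 = 16.6 / 9.7 = 1.7113
Compute log10: log10(1.7113) = 0.233326
Compute drop: 20 * 0.233326 = 4.6665
SPL2 = 93.3 - 4.6665 = 88.63

88.63 dB


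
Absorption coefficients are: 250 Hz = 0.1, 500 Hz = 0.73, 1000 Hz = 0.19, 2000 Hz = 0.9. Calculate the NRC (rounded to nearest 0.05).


Given values:
  a_250 = 0.1, a_500 = 0.73
  a_1000 = 0.19, a_2000 = 0.9
Formula: NRC = (a250 + a500 + a1000 + a2000) / 4
Sum = 0.1 + 0.73 + 0.19 + 0.9 = 1.92
NRC = 1.92 / 4 = 0.48
Rounded to nearest 0.05: 0.5

0.5


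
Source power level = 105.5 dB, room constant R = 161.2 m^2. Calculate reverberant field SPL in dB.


Given values:
  Lw = 105.5 dB, R = 161.2 m^2
Formula: SPL = Lw + 10 * log10(4 / R)
Compute 4 / R = 4 / 161.2 = 0.024814
Compute 10 * log10(0.024814) = -16.053
SPL = 105.5 + (-16.053) = 89.45

89.45 dB


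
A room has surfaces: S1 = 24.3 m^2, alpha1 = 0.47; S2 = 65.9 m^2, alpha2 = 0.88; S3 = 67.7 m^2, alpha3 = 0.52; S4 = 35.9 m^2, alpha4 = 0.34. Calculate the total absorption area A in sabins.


Given surfaces:
  Surface 1: 24.3 * 0.47 = 11.421
  Surface 2: 65.9 * 0.88 = 57.992
  Surface 3: 67.7 * 0.52 = 35.204
  Surface 4: 35.9 * 0.34 = 12.206
Formula: A = sum(Si * alpha_i)
A = 11.421 + 57.992 + 35.204 + 12.206
A = 116.82

116.82 sabins


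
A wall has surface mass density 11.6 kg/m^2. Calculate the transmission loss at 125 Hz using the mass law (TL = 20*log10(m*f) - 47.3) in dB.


Given values:
  m = 11.6 kg/m^2, f = 125 Hz
Formula: TL = 20 * log10(m * f) - 47.3
Compute m * f = 11.6 * 125 = 1450.0
Compute log10(1450.0) = 3.161368
Compute 20 * 3.161368 = 63.2274
TL = 63.2274 - 47.3 = 15.93

15.93 dB


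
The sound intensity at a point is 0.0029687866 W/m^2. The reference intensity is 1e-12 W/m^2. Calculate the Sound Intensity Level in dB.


Given values:
  I = 0.0029687866 W/m^2
  I_ref = 1e-12 W/m^2
Formula: SIL = 10 * log10(I / I_ref)
Compute ratio: I / I_ref = 2968786600
Compute log10: log10(2968786600) = 9.472579
Multiply: SIL = 10 * 9.472579 = 94.73

94.73 dB


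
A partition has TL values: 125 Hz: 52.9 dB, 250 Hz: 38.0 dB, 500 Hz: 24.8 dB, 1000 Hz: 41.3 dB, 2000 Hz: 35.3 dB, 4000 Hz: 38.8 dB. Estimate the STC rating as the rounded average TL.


Given TL values at each frequency:
  125 Hz: 52.9 dB
  250 Hz: 38.0 dB
  500 Hz: 24.8 dB
  1000 Hz: 41.3 dB
  2000 Hz: 35.3 dB
  4000 Hz: 38.8 dB
Formula: STC ~ round(average of TL values)
Sum = 52.9 + 38.0 + 24.8 + 41.3 + 35.3 + 38.8 = 231.1
Average = 231.1 / 6 = 38.52
Rounded: 39

39


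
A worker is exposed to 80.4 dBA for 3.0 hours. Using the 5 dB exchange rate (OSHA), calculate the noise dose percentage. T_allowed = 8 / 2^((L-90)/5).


Given values:
  L = 80.4 dBA, T = 3.0 hours
Formula: T_allowed = 8 / 2^((L - 90) / 5)
Compute exponent: (80.4 - 90) / 5 = -1.92
Compute 2^(-1.92) = 0.264255
T_allowed = 8 / 0.264255 = 30.273789 hours
Dose = (T / T_allowed) * 100
Dose = (3.0 / 30.273789) * 100 = 9.91

9.91 %


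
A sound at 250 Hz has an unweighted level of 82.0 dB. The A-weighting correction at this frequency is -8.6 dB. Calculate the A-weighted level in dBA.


Given values:
  SPL = 82.0 dB
  A-weighting at 250 Hz = -8.6 dB
Formula: L_A = SPL + A_weight
L_A = 82.0 + (-8.6)
L_A = 73.4

73.4 dBA


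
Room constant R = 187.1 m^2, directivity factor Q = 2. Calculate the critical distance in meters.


Given values:
  R = 187.1 m^2, Q = 2
Formula: d_c = 0.141 * sqrt(Q * R)
Compute Q * R = 2 * 187.1 = 374.2
Compute sqrt(374.2) = 19.3442
d_c = 0.141 * 19.3442 = 2.728

2.728 m


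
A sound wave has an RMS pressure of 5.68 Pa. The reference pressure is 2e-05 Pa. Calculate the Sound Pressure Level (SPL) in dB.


Given values:
  p = 5.68 Pa
  p_ref = 2e-05 Pa
Formula: SPL = 20 * log10(p / p_ref)
Compute ratio: p / p_ref = 5.68 / 2e-05 = 284000
Compute log10: log10(284000) = 5.453318
Multiply: SPL = 20 * 5.453318 = 109.07

109.07 dB


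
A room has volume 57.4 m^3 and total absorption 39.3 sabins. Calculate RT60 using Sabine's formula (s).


Given values:
  V = 57.4 m^3
  A = 39.3 sabins
Formula: RT60 = 0.161 * V / A
Numerator: 0.161 * 57.4 = 9.2414
RT60 = 9.2414 / 39.3 = 0.235

0.235 s


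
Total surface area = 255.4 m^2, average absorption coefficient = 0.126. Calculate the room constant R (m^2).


Given values:
  S = 255.4 m^2, alpha = 0.126
Formula: R = S * alpha / (1 - alpha)
Numerator: 255.4 * 0.126 = 32.1804
Denominator: 1 - 0.126 = 0.874
R = 32.1804 / 0.874 = 36.82

36.82 m^2


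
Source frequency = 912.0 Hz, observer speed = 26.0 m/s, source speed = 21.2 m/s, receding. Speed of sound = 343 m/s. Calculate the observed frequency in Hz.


Given values:
  f_s = 912.0 Hz, v_o = 26.0 m/s, v_s = 21.2 m/s
  Direction: receding
Formula: f_o = f_s * (c - v_o) / (c + v_s)
Numerator: c - v_o = 343 - 26.0 = 317.0
Denominator: c + v_s = 343 + 21.2 = 364.2
f_o = 912.0 * 317.0 / 364.2 = 793.81

793.81 Hz


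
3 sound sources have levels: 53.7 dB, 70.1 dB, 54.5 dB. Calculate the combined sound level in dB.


Formula: L_total = 10 * log10( sum(10^(Li/10)) )
  Source 1: 10^(53.7/10) = 234422.8815
  Source 2: 10^(70.1/10) = 10232929.9228
  Source 3: 10^(54.5/10) = 281838.2931
Sum of linear values = 10749191.0974
L_total = 10 * log10(10749191.0974) = 70.31

70.31 dB


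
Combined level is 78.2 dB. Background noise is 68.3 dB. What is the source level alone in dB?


Given values:
  L_total = 78.2 dB, L_bg = 68.3 dB
Formula: L_source = 10 * log10(10^(L_total/10) - 10^(L_bg/10))
Convert to linear:
  10^(78.2/10) = 66069344.8008
  10^(68.3/10) = 6760829.7539
Difference: 66069344.8008 - 6760829.7539 = 59308515.0469
L_source = 10 * log10(59308515.0469) = 77.73

77.73 dB


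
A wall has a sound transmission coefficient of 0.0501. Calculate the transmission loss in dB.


Given values:
  tau = 0.0501
Formula: TL = 10 * log10(1 / tau)
Compute 1 / tau = 1 / 0.0501 = 19.9601
Compute log10(19.9601) = 1.300163
TL = 10 * 1.300163 = 13.0

13.0 dB


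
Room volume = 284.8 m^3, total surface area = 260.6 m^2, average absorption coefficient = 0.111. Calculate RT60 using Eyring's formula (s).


Given values:
  V = 284.8 m^3, S = 260.6 m^2, alpha = 0.111
Formula: RT60 = 0.161 * V / (-S * ln(1 - alpha))
Compute ln(1 - 0.111) = ln(0.889) = -0.117658
Denominator: -260.6 * -0.117658 = 30.6617
Numerator: 0.161 * 284.8 = 45.8528
RT60 = 45.8528 / 30.6617 = 1.495

1.495 s


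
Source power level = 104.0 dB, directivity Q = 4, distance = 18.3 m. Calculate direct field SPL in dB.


Given values:
  Lw = 104.0 dB, Q = 4, r = 18.3 m
Formula: SPL = Lw + 10 * log10(Q / (4 * pi * r^2))
Compute 4 * pi * r^2 = 4 * pi * 18.3^2 = 4208.3519
Compute Q / denom = 4 / 4208.3519 = 0.00095049
Compute 10 * log10(0.00095049) = -30.2205
SPL = 104.0 + (-30.2205) = 73.78

73.78 dB


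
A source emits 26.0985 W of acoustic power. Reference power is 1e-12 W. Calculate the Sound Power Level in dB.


Given values:
  W = 26.0985 W
  W_ref = 1e-12 W
Formula: SWL = 10 * log10(W / W_ref)
Compute ratio: W / W_ref = 26098500000000
Compute log10: log10(26098500000000) = 13.416616
Multiply: SWL = 10 * 13.416616 = 134.17

134.17 dB


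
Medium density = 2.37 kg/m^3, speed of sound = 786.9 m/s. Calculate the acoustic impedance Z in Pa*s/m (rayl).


Given values:
  rho = 2.37 kg/m^3
  c = 786.9 m/s
Formula: Z = rho * c
Z = 2.37 * 786.9
Z = 1864.95

1864.95 rayl


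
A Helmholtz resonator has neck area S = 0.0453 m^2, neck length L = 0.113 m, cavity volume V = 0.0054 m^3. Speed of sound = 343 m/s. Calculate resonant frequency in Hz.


Given values:
  S = 0.0453 m^2, L = 0.113 m, V = 0.0054 m^3, c = 343 m/s
Formula: f = (c / (2*pi)) * sqrt(S / (V * L))
Compute V * L = 0.0054 * 0.113 = 0.0006102
Compute S / (V * L) = 0.0453 / 0.0006102 = 74.238
Compute sqrt(74.238) = 8.616148
Compute c / (2*pi) = 343 / 6.283185 = 54.590148
f = 54.590148 * 8.616148 = 470.36

470.36 Hz


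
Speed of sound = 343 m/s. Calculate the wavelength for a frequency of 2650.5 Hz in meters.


Given values:
  c = 343 m/s, f = 2650.5 Hz
Formula: lambda = c / f
lambda = 343 / 2650.5
lambda = 0.1294

0.1294 m


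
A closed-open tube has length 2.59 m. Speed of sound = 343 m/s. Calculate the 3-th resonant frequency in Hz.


Given values:
  Tube type: closed-open, L = 2.59 m, c = 343 m/s, n = 3
Formula: f_n = (2n - 1) * c / (4 * L)
Compute 2n - 1 = 2*3 - 1 = 5
Compute 4 * L = 4 * 2.59 = 10.36
f = 5 * 343 / 10.36
f = 165.54

165.54 Hz


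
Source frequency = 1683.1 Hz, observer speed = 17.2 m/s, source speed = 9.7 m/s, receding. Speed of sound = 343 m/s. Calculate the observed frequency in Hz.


Given values:
  f_s = 1683.1 Hz, v_o = 17.2 m/s, v_s = 9.7 m/s
  Direction: receding
Formula: f_o = f_s * (c - v_o) / (c + v_s)
Numerator: c - v_o = 343 - 17.2 = 325.8
Denominator: c + v_s = 343 + 9.7 = 352.7
f_o = 1683.1 * 325.8 / 352.7 = 1554.73

1554.73 Hz


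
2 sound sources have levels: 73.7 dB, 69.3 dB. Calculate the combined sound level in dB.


Formula: L_total = 10 * log10( sum(10^(Li/10)) )
  Source 1: 10^(73.7/10) = 23442288.1532
  Source 2: 10^(69.3/10) = 8511380.382
Sum of linear values = 31953668.5352
L_total = 10 * log10(31953668.5352) = 75.05

75.05 dB


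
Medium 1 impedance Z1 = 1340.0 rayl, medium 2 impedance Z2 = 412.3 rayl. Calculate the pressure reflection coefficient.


Given values:
  Z1 = 1340.0 rayl, Z2 = 412.3 rayl
Formula: R = (Z2 - Z1) / (Z2 + Z1)
Numerator: Z2 - Z1 = 412.3 - 1340.0 = -927.7
Denominator: Z2 + Z1 = 412.3 + 1340.0 = 1752.3
R = -927.7 / 1752.3 = -0.5294

-0.5294


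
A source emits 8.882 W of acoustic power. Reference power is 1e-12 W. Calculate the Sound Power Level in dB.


Given values:
  W = 8.882 W
  W_ref = 1e-12 W
Formula: SWL = 10 * log10(W / W_ref)
Compute ratio: W / W_ref = 8882000000000
Compute log10: log10(8882000000000) = 12.948511
Multiply: SWL = 10 * 12.948511 = 129.49

129.49 dB


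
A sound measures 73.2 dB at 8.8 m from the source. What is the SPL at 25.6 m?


Given values:
  SPL1 = 73.2 dB, r1 = 8.8 m, r2 = 25.6 m
Formula: SPL2 = SPL1 - 20 * log10(r2 / r1)
Compute ratio: r2 / r1 = 25.6 / 8.8 = 2.9091
Compute log10: log10(2.9091) = 0.463759
Compute drop: 20 * 0.463759 = 9.2752
SPL2 = 73.2 - 9.2752 = 63.92

63.92 dB


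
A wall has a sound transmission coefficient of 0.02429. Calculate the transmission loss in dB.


Given values:
  tau = 0.02429
Formula: TL = 10 * log10(1 / tau)
Compute 1 / tau = 1 / 0.02429 = 41.1692
Compute log10(41.1692) = 1.614572
TL = 10 * 1.614572 = 16.15

16.15 dB


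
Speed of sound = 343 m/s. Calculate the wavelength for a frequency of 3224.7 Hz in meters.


Given values:
  c = 343 m/s, f = 3224.7 Hz
Formula: lambda = c / f
lambda = 343 / 3224.7
lambda = 0.1064

0.1064 m


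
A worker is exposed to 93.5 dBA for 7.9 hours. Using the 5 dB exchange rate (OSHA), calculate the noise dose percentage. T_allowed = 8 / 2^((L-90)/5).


Given values:
  L = 93.5 dBA, T = 7.9 hours
Formula: T_allowed = 8 / 2^((L - 90) / 5)
Compute exponent: (93.5 - 90) / 5 = 0.7
Compute 2^(0.7) = 1.624505
T_allowed = 8 / 1.624505 = 4.924577 hours
Dose = (T / T_allowed) * 100
Dose = (7.9 / 4.924577) * 100 = 160.42

160.42 %


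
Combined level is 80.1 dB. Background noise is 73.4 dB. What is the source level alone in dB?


Given values:
  L_total = 80.1 dB, L_bg = 73.4 dB
Formula: L_source = 10 * log10(10^(L_total/10) - 10^(L_bg/10))
Convert to linear:
  10^(80.1/10) = 102329299.2281
  10^(73.4/10) = 21877616.2395
Difference: 102329299.2281 - 21877616.2395 = 80451682.9886
L_source = 10 * log10(80451682.9886) = 79.06

79.06 dB


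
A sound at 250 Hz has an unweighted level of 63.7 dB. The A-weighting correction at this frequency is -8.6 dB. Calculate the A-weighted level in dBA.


Given values:
  SPL = 63.7 dB
  A-weighting at 250 Hz = -8.6 dB
Formula: L_A = SPL + A_weight
L_A = 63.7 + (-8.6)
L_A = 55.1

55.1 dBA


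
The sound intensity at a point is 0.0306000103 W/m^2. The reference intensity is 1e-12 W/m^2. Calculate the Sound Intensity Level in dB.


Given values:
  I = 0.0306000103 W/m^2
  I_ref = 1e-12 W/m^2
Formula: SIL = 10 * log10(I / I_ref)
Compute ratio: I / I_ref = 30600010300
Compute log10: log10(30600010300) = 10.485722
Multiply: SIL = 10 * 10.485722 = 104.86

104.86 dB


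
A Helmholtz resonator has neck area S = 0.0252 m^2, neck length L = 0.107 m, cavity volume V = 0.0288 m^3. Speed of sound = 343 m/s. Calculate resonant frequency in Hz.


Given values:
  S = 0.0252 m^2, L = 0.107 m, V = 0.0288 m^3, c = 343 m/s
Formula: f = (c / (2*pi)) * sqrt(S / (V * L))
Compute V * L = 0.0288 * 0.107 = 0.0030816
Compute S / (V * L) = 0.0252 / 0.0030816 = 8.1776
Compute sqrt(8.1776) = 2.85965
Compute c / (2*pi) = 343 / 6.283185 = 54.590148
f = 54.590148 * 2.85965 = 156.11

156.11 Hz


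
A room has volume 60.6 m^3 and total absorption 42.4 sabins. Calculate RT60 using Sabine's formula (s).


Given values:
  V = 60.6 m^3
  A = 42.4 sabins
Formula: RT60 = 0.161 * V / A
Numerator: 0.161 * 60.6 = 9.7566
RT60 = 9.7566 / 42.4 = 0.23

0.23 s


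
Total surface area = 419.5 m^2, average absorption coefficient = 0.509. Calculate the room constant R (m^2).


Given values:
  S = 419.5 m^2, alpha = 0.509
Formula: R = S * alpha / (1 - alpha)
Numerator: 419.5 * 0.509 = 213.5255
Denominator: 1 - 0.509 = 0.491
R = 213.5255 / 0.491 = 434.88

434.88 m^2
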